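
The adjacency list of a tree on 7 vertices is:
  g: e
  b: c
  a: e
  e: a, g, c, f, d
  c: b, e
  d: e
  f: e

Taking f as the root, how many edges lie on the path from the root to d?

2

f → e → d — 2 edges.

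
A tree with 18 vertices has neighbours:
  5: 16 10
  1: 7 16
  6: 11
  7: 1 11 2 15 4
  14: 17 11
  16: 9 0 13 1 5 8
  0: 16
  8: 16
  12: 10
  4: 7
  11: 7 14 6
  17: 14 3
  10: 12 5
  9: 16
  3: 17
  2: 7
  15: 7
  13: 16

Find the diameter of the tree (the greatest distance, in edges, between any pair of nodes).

A longest path is 3-17-14-11-7-1-16-5-10-12, with 9 edges.

9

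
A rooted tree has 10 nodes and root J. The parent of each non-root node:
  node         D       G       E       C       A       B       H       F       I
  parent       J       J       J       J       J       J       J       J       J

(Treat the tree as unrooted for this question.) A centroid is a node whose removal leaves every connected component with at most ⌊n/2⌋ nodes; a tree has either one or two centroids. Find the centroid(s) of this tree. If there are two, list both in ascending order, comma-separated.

If J is removed the pieces have sizes 1, 1, 1, 1, 1, 1, 1, 1, 1, all ≤ ⌊10/2⌋ = 5.
Every other node leaves some component of size > 5, so the centroid is unique.

J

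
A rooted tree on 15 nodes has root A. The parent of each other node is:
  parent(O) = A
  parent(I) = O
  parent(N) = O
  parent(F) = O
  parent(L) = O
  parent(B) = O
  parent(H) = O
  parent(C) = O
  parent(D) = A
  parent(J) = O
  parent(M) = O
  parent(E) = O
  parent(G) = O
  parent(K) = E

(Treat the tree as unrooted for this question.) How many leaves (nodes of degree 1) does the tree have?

Exactly 12 nodes have a single neighbour: B, C, D, F, G, H, I, J, K, L, M, N.

12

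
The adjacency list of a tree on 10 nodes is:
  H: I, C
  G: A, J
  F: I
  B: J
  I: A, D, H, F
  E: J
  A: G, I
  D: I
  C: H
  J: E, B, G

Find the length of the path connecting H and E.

5

Walking from H: H–I–A–G–J–E. Length 5.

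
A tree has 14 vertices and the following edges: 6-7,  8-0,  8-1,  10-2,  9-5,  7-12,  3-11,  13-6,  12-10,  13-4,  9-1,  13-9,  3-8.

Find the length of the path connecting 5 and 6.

The path is 5–9–13–6, which has 3 edges.

3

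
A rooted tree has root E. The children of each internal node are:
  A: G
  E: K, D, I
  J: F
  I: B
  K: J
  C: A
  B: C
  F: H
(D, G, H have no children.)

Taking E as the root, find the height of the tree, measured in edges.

5

A deepest node is G, reached by E–I–B–C–A–G.
That path has 5 edges, so the height is 5.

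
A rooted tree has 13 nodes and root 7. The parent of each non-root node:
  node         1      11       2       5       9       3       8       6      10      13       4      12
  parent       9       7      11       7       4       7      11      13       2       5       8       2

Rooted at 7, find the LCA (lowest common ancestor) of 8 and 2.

8's ancestor chain is 8, 11, 7 and 2's is 2, 11, 7; they first meet at 11.

11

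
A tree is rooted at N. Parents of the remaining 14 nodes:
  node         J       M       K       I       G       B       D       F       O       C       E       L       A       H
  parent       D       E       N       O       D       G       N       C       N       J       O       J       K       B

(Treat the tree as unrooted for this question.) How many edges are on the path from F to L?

3

The path is F - C - J - L, which has 3 edges.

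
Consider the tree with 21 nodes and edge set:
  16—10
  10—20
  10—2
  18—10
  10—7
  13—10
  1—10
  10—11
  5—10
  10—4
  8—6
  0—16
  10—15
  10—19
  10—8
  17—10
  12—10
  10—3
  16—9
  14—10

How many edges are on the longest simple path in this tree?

A longest path is 9 - 16 - 10 - 8 - 6, with 4 edges.

4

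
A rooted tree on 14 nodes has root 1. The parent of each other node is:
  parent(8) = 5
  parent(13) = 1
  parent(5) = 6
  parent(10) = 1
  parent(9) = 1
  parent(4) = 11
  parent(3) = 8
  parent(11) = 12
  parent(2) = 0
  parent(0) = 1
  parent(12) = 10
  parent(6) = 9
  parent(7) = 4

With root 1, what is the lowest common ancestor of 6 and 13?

1

Ancestors of 6 (toward the root): 6, 9, 1.
Ancestors of 13: 13, 1.
The deepest node appearing in both lists is 1.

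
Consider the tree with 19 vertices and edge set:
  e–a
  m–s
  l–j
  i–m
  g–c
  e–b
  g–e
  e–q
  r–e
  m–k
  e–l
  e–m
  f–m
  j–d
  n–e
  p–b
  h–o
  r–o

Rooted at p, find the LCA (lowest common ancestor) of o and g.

e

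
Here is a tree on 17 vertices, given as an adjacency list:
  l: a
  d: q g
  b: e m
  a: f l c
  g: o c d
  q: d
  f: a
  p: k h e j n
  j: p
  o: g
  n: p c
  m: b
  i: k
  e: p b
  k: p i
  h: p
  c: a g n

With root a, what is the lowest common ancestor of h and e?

p

h's ancestor chain is h, p, n, c, a and e's is e, p, n, c, a; they first meet at p.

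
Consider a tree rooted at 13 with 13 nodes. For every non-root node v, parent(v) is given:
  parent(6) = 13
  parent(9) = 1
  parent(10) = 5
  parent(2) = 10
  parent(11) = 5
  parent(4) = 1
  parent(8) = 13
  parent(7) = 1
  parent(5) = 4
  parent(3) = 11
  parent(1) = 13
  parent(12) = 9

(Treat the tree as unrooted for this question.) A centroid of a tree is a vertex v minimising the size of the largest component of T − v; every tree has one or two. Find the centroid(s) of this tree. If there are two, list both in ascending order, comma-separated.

Removing 1 splits the tree into components of sizes 6, 3, 2, 1; the largest is 6 ≤ ⌊13/2⌋ = 6.
No neighbour of 1 does as well, so 1 is the unique centroid.

1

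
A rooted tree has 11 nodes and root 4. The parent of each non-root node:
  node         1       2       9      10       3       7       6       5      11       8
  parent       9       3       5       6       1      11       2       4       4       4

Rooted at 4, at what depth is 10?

7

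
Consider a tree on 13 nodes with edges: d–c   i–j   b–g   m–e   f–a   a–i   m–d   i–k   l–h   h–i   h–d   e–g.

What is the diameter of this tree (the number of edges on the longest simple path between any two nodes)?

BFS from f reaches b last, at distance 8; BFS from b confirms no node is farther.
Path: f – a – i – h – d – m – e – g – b.

8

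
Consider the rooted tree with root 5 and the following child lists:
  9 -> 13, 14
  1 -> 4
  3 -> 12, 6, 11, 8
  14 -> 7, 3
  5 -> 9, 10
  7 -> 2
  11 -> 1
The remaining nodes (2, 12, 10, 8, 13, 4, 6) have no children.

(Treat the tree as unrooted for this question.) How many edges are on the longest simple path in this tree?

7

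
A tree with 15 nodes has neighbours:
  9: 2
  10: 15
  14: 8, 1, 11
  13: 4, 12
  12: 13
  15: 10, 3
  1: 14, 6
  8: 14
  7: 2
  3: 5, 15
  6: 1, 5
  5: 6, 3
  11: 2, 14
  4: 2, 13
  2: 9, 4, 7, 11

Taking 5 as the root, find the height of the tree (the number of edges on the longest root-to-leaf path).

A deepest node is 12, reached by 5 → 6 → 1 → 14 → 11 → 2 → 4 → 13 → 12.
That path has 8 edges, so the height is 8.

8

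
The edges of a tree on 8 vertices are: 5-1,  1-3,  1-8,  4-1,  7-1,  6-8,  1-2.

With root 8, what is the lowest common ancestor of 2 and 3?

1

Ancestors of 2 (toward the root): 2, 1, 8.
Ancestors of 3: 3, 1, 8.
The deepest node appearing in both lists is 1.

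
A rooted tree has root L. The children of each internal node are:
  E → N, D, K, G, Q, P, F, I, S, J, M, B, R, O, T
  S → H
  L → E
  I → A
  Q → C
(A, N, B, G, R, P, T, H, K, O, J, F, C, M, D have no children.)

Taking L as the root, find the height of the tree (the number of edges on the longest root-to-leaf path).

3

The longest root-to-leaf path is L → E → Q → C (3 edges).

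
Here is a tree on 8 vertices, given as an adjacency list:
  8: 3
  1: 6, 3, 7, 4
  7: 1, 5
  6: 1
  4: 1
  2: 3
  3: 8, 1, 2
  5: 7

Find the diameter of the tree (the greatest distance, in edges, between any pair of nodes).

4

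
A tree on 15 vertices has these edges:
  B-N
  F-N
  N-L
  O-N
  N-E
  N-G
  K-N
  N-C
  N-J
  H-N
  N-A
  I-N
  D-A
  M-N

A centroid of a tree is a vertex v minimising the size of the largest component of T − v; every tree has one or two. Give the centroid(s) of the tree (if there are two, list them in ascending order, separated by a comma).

N

Delete N: the remaining components have sizes 2, 1, 1, 1, 1, 1, 1, 1, 1, 1, 1, 1, 1. Max 2 ≤ 7, so N is a centroid.
No neighbour of N does as well, so N is the unique centroid.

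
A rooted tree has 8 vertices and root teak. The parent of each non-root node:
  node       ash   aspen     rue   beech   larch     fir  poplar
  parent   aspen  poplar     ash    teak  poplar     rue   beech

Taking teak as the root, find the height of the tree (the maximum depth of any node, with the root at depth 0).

6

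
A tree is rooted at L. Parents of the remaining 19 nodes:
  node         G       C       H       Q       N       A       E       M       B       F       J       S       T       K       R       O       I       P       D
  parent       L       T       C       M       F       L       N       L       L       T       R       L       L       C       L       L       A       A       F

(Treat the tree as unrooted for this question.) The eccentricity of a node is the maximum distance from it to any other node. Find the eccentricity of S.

A farthest node from S is E.
The path S – L – T – F – N – E has 5 edges.

5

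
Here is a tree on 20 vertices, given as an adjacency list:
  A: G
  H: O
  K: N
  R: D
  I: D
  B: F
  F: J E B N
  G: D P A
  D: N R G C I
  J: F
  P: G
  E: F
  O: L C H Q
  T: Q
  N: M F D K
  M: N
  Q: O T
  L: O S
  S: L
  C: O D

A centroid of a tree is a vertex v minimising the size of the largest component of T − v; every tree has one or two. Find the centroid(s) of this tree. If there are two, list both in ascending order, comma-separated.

D

Removing D splits the tree into components of sizes 7, 7, 3, 1, 1; the largest is 7 ≤ ⌊20/2⌋ = 10.
Every other node leaves some component of size > 10, so the centroid is unique.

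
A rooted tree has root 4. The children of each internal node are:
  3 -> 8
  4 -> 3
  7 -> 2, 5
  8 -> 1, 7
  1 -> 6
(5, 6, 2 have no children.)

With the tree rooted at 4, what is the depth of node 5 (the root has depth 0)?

4

Path from 4 to 5: 4–3–8–7–5, which has 4 edges.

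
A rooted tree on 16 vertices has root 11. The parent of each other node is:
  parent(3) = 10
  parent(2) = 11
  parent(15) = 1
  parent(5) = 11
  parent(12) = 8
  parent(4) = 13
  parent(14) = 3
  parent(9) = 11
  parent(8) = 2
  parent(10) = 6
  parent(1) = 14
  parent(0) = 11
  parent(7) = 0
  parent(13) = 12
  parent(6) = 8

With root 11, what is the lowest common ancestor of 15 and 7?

Ancestors of 15 (toward the root): 15, 1, 14, 3, 10, 6, 8, 2, 11.
Ancestors of 7: 7, 0, 11.
The deepest node appearing in both lists is 11.

11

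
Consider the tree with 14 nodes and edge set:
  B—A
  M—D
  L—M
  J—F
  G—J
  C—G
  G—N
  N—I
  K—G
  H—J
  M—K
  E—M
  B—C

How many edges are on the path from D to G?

D–M–K–G: 3 edges.

3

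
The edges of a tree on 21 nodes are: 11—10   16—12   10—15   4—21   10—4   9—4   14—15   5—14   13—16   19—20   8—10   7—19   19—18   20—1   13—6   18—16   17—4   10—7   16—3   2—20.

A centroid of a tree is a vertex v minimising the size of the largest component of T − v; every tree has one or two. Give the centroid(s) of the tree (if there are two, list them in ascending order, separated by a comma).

7

Removing 7 splits the tree into components of sizes 10, 10; the largest is 10 ≤ ⌊21/2⌋ = 10.
Every other node leaves some component of size > 10, so the centroid is unique.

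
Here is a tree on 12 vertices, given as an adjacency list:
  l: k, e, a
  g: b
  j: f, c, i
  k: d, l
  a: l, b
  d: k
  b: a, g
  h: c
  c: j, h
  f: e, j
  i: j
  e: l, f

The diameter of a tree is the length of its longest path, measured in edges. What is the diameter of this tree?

8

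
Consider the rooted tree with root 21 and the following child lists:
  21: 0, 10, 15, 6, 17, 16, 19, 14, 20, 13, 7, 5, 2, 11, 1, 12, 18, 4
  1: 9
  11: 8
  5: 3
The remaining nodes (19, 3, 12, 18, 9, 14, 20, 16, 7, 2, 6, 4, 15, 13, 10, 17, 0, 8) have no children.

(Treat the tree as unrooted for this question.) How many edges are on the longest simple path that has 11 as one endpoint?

3

The node farthest from 11 is 9 (3 also at distance 3), via 11 – 21 – 1 – 9 — 3 edges.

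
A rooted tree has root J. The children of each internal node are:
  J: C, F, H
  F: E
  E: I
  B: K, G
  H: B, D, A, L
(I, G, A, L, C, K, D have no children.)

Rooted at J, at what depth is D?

2

Climbing from D to the root: D → H → J. That's 2 steps.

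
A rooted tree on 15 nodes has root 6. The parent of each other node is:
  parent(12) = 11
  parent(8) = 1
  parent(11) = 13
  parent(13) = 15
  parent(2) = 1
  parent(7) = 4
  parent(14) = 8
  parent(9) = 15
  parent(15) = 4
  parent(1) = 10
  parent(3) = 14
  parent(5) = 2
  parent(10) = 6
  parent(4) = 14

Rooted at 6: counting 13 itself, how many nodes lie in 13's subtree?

3

Descendants of 13 (including itself): 13, 11, 12. That's 3.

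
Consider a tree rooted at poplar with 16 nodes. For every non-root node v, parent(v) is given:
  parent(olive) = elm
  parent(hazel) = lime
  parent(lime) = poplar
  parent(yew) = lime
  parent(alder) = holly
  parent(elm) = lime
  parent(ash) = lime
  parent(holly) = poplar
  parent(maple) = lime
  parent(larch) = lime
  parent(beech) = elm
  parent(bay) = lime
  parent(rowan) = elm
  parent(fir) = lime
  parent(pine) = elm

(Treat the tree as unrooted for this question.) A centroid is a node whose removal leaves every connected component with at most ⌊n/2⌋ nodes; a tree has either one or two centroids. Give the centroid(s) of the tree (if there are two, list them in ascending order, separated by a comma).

lime

Removing lime splits the tree into components of sizes 5, 3, 1, 1, 1, 1, 1, 1, 1; the largest is 5 ≤ ⌊16/2⌋ = 8.
Every other node leaves some component of size > 8, so the centroid is unique.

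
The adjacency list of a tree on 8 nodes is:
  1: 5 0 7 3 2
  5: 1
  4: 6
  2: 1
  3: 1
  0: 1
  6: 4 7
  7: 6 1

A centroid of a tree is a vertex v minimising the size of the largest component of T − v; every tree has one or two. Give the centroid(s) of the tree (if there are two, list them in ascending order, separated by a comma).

1

Delete 1: the remaining components have sizes 3, 1, 1, 1, 1. Max 3 ≤ 4, so 1 is a centroid.
No neighbour of 1 does as well, so 1 is the unique centroid.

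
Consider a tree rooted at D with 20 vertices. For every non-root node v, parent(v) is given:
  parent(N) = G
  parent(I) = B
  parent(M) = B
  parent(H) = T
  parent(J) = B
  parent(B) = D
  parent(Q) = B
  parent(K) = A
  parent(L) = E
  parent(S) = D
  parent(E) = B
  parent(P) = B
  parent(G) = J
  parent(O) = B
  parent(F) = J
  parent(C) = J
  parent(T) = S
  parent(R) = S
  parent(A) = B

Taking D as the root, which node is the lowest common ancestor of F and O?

B

F's ancestor chain is F, J, B, D and O's is O, B, D; they first meet at B.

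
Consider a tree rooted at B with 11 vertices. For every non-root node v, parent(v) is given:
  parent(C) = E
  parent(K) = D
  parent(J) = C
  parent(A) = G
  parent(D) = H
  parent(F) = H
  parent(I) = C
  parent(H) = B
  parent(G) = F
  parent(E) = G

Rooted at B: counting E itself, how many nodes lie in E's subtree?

4

The subtree rooted at E contains: E, C, I, J — 4 nodes.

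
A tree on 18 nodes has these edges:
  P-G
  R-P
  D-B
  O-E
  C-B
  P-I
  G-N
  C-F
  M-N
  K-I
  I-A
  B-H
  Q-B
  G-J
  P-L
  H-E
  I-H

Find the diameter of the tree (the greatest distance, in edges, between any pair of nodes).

BFS from F reaches M last, at distance 8; BFS from M confirms no node is farther.
Path: F – C – B – H – I – P – G – N – M.

8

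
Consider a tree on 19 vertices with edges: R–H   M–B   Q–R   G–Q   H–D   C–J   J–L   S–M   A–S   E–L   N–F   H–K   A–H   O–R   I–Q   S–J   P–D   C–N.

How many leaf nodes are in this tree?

Exactly 8 nodes have a single neighbour: B, E, F, G, I, K, O, P.

8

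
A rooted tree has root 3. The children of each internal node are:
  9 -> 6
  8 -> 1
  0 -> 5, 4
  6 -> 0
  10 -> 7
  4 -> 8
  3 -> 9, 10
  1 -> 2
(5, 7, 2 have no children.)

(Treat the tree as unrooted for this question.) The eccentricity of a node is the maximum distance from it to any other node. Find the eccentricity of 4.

6

The node farthest from 4 is 7, via 4 – 0 – 6 – 9 – 3 – 10 – 7 — 6 edges.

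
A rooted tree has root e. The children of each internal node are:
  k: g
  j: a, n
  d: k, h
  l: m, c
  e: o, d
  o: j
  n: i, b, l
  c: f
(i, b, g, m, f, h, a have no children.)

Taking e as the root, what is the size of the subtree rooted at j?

9

Descendants of j (including itself): j, n, a, i, l, b, m, c, f. That's 9.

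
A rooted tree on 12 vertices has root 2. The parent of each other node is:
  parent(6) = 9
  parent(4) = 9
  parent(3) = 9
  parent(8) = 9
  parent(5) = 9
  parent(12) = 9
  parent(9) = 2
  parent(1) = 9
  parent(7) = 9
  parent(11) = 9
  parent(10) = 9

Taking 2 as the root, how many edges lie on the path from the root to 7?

2

Climbing from 7 to the root: 7 → 9 → 2. That's 2 steps.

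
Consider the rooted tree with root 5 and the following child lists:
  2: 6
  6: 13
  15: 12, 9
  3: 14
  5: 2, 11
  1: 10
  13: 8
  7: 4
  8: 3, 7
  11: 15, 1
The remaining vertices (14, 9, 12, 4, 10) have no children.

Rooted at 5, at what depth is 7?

Path from 5 to 7: 5–2–6–13–8–7, which has 5 edges.

5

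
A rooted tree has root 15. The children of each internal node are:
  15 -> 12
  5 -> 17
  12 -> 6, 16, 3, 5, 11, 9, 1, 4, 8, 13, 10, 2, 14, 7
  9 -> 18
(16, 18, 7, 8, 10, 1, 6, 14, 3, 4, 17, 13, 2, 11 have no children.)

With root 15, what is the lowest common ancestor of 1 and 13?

12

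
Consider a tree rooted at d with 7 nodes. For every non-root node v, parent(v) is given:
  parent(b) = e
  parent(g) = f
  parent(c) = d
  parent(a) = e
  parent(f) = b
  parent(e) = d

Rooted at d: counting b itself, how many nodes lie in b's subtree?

The subtree rooted at b contains: b, f, g — 3 nodes.

3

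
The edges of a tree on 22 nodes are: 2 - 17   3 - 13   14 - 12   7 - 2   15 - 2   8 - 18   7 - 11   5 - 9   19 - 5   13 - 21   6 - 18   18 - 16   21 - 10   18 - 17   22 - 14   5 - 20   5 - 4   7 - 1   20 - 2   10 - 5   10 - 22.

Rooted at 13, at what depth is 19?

4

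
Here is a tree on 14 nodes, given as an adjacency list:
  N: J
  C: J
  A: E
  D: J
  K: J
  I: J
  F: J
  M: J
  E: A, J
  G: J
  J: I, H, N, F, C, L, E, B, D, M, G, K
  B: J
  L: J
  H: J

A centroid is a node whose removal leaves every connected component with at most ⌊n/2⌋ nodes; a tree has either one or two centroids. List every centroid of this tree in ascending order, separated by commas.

If J is removed the pieces have sizes 2, 1, 1, 1, 1, 1, 1, 1, 1, 1, 1, 1, all ≤ ⌊14/2⌋ = 7.
No neighbour of J does as well, so J is the unique centroid.

J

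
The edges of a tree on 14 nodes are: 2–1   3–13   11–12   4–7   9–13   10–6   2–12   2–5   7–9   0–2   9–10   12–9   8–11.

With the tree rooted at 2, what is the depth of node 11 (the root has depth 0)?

Climbing from 11 to the root: 11–12–2. That's 2 steps.

2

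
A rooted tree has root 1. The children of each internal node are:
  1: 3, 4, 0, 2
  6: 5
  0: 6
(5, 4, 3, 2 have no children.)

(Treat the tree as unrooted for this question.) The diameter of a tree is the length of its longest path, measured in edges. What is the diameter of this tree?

BFS from 5 reaches 3 last, at distance 4; BFS from 3 confirms no node is farther.
Path: 5–6–0–1–3.

4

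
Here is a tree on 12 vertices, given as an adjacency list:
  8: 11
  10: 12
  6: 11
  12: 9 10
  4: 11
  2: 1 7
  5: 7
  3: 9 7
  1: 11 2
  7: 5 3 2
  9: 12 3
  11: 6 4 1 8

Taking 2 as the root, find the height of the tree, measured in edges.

5

A deepest node is 10, reached by 2–7–3–9–12–10.
That path has 5 edges, so the height is 5.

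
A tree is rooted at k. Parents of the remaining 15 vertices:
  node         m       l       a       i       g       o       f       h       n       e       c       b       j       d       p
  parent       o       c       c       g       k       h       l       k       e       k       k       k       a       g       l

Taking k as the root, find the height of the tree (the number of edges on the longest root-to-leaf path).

The longest root-to-leaf path is k–c–a–j (3 edges).

3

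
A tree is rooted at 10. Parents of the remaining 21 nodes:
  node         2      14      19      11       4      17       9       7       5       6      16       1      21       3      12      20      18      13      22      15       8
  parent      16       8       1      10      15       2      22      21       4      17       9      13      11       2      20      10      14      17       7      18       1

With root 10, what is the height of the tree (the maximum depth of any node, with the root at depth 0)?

16

5 sits deepest: 10 – 11 – 21 – 7 – 22 – 9 – 16 – 2 – 17 – 13 – 1 – 8 – 14 – 18 – 15 – 4 – 5 — 16 edges from the root.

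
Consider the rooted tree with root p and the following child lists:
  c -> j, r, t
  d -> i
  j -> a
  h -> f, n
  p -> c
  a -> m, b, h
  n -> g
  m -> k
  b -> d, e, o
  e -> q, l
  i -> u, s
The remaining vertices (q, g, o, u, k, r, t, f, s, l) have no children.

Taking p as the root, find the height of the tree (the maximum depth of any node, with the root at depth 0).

s sits deepest: p–c–j–a–b–d–i–s — 7 edges from the root.

7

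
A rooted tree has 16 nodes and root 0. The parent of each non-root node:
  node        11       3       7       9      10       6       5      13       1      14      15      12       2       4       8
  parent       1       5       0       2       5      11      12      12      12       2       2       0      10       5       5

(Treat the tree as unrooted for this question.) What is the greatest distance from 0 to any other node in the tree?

The node farthest from 0 is 15 (9, 14 also at distance 5), via 0-12-5-10-2-15 — 5 edges.

5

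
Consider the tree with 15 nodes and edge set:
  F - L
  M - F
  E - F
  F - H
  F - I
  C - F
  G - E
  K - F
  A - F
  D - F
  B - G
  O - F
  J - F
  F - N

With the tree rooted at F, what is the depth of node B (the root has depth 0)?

3

Climbing from B to the root: B–G–E–F. That's 3 steps.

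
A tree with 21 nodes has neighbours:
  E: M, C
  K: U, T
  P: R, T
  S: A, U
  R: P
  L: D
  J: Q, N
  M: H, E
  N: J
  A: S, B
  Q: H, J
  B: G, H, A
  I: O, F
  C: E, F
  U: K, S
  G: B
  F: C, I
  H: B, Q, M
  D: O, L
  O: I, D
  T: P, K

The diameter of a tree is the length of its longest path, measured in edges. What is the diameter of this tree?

16

A longest path is L-D-O-I-F-C-E-M-H-B-A-S-U-K-T-P-R, with 16 edges.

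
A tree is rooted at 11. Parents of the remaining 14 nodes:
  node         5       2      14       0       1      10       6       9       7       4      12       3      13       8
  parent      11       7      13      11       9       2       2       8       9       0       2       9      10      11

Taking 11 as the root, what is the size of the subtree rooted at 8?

11

8's subtree: {8, 9, 7, 3, 1, 2, 6, 10, 12, 13, 14}, size 11.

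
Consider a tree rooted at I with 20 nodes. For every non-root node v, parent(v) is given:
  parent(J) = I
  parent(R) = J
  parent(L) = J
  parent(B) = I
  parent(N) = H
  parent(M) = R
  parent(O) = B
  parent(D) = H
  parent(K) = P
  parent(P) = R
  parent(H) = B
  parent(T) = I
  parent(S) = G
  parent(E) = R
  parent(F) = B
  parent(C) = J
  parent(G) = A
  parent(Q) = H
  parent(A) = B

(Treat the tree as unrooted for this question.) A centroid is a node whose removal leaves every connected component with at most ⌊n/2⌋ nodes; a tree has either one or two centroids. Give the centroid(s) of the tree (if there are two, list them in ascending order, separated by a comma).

B, I

Delete I: the remaining components have sizes 10, 8, 1. Max 10 ≤ 10, so I is a centroid.
Its neighbour B also leaves a largest component of size 10, so both are centroids.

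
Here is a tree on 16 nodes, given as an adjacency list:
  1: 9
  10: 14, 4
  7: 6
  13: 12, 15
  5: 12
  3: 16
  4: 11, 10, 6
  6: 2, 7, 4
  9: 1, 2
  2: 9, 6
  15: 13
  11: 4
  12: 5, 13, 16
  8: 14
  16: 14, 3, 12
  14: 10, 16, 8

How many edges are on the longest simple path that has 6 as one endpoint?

A farthest node from 6 is 15.
The path 6-4-10-14-16-12-13-15 has 7 edges.

7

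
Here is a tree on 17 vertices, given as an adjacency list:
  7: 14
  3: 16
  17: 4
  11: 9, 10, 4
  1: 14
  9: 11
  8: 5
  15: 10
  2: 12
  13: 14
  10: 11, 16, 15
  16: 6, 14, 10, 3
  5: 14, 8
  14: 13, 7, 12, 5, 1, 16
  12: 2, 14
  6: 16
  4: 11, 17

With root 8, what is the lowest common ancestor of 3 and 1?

Path 3→root: 3 16 14 5 8; path 1→root: 1 14 5 8.
First common node: 14.

14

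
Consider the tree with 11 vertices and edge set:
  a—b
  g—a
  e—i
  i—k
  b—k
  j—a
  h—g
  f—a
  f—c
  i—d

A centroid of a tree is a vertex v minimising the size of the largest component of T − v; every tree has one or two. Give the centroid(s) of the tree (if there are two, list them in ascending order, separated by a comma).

Delete a: the remaining components have sizes 5, 2, 2, 1. Max 5 ≤ 5, so a is a centroid.
Every other node leaves some component of size > 5, so the centroid is unique.

a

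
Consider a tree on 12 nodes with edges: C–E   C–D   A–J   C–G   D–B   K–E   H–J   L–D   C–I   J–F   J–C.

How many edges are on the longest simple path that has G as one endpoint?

3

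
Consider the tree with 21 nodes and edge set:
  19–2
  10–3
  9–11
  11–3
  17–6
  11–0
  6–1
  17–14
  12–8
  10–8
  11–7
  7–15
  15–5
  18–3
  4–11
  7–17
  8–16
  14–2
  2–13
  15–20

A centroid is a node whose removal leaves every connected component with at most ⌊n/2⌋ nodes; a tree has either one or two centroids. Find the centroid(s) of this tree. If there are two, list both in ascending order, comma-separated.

If 7 is removed the pieces have sizes 10, 7, 3, all ≤ ⌊21/2⌋ = 10.
Every other node leaves some component of size > 10, so the centroid is unique.

7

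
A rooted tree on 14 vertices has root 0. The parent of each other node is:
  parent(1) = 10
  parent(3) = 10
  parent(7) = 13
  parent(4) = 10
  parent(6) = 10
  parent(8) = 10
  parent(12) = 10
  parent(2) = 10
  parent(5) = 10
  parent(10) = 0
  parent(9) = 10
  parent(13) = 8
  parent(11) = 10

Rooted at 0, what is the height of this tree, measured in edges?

4

7 sits deepest: 0 → 10 → 8 → 13 → 7 — 4 edges from the root.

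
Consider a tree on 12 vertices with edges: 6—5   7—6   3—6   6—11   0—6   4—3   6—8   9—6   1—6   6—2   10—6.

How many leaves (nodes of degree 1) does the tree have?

10

The leaves are 0, 1, 2, 4, 5, 7, 8, 9, 10, 11.
That is 10 leaves.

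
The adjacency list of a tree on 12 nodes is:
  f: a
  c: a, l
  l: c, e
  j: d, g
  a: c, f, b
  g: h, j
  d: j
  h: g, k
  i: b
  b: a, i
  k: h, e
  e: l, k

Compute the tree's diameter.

10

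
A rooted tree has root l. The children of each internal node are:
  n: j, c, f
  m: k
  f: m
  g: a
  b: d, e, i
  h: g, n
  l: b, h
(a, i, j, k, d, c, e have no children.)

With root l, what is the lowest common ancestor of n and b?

l

n's ancestor chain is n, h, l and b's is b, l; they first meet at l.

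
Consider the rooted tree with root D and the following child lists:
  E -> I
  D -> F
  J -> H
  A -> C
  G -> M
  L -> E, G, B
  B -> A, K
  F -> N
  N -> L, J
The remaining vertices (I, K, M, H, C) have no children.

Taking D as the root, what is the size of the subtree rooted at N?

N's subtree: {N, L, J, B, G, E, H, A, K, M, I, C}, size 12.

12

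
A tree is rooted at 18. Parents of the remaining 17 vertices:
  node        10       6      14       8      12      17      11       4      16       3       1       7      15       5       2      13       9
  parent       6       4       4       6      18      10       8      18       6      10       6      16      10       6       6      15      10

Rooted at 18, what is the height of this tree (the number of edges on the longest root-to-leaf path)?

The longest root-to-leaf path is 18-4-6-10-15-13 (5 edges).

5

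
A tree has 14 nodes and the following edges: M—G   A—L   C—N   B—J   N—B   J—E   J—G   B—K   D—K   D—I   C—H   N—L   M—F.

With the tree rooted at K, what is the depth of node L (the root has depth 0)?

3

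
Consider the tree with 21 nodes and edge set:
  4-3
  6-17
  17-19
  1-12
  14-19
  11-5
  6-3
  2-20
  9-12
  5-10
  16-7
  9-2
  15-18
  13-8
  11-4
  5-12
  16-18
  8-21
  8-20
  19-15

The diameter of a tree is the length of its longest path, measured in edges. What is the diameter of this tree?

BFS from 13 reaches 7 last, at distance 16; BFS from 7 confirms no node is farther.
Path: 13 - 8 - 20 - 2 - 9 - 12 - 5 - 11 - 4 - 3 - 6 - 17 - 19 - 15 - 18 - 16 - 7.

16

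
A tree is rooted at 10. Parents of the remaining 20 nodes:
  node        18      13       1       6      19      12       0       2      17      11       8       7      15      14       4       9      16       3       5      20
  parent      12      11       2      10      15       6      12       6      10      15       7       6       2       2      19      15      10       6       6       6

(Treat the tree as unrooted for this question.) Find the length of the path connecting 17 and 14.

The path is 17 – 10 – 6 – 2 – 14, which has 4 edges.

4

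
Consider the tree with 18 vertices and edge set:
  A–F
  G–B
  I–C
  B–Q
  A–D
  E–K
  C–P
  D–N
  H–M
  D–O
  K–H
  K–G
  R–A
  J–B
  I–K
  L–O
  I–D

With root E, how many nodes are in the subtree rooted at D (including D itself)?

The subtree rooted at D contains: D, O, A, N, L, F, R — 7 nodes.

7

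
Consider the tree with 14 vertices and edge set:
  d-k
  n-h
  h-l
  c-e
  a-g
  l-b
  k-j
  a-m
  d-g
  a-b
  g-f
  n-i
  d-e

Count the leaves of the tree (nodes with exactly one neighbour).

The leaves are c, f, i, j, m.
That is 5 leaves.

5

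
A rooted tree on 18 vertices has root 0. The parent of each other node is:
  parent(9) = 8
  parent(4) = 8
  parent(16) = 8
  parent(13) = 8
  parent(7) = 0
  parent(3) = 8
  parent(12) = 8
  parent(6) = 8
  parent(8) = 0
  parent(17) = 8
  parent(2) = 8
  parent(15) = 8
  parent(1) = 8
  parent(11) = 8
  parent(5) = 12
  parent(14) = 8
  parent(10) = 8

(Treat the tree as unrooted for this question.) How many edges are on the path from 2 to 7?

3

2 – 8 – 0 – 7: 3 edges.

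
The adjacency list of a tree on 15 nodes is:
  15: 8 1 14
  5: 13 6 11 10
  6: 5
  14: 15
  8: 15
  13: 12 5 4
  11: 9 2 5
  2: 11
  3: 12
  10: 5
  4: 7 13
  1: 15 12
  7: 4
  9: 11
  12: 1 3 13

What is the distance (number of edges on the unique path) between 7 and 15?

Walking from 7: 7 – 4 – 13 – 12 – 1 – 15. Length 5.

5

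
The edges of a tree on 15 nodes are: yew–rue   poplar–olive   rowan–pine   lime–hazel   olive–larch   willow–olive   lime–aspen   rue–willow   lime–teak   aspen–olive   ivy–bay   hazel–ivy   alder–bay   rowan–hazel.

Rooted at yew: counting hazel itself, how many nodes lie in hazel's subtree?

The subtree rooted at hazel contains: hazel, ivy, rowan, bay, pine, alder — 6 nodes.

6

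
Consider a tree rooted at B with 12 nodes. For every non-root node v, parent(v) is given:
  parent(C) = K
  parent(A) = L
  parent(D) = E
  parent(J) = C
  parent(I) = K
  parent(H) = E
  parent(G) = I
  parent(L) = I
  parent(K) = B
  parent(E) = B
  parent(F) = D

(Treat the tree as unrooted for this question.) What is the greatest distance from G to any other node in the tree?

6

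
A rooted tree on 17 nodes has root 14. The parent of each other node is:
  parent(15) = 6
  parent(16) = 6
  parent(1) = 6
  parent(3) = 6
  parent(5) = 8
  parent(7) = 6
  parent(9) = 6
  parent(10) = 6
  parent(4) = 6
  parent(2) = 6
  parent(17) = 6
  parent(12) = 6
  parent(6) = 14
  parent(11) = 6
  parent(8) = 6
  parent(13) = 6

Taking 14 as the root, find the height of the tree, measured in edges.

3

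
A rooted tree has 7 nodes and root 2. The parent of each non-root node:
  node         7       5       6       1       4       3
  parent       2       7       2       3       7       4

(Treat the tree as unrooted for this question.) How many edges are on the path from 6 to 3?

6 - 2 - 7 - 4 - 3: 4 edges.

4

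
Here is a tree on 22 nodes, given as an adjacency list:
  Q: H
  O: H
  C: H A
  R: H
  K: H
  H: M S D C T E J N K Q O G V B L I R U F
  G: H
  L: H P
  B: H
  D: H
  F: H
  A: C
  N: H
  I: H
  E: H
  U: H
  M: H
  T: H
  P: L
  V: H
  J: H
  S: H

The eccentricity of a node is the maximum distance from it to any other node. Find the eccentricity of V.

Distances from V peak at 3, attained at A (P also at distance 3).
V-H-C-A

3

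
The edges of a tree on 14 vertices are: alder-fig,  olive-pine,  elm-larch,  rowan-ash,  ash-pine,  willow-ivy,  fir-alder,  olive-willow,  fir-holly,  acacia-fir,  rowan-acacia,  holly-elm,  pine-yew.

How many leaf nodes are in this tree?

4

The leaves are fig, ivy, larch, yew.
That is 4 leaves.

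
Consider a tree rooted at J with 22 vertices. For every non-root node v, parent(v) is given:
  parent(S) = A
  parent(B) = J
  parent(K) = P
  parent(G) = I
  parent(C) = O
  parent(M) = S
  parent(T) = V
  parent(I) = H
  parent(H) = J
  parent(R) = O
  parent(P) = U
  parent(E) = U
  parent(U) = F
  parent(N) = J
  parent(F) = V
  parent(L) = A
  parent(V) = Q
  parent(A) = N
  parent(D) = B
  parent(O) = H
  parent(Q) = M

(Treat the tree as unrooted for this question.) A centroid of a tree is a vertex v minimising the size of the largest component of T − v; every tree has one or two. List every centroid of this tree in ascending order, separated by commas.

A

Delete A: the remaining components have sizes 10, 10, 1. Max 10 ≤ 11, so A is a centroid.
No neighbour of A does as well, so A is the unique centroid.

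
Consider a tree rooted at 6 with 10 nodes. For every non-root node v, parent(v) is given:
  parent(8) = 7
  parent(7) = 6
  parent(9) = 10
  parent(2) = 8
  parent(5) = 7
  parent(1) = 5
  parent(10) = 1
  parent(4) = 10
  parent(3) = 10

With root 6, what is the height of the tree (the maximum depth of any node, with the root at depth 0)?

4 sits deepest: 6-7-5-1-10-4 — 5 edges from the root.

5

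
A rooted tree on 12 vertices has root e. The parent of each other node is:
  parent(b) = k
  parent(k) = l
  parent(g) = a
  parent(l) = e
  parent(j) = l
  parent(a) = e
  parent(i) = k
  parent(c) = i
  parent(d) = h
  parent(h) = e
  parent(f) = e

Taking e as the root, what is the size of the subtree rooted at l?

6

The subtree rooted at l contains: l, k, j, i, b, c — 6 nodes.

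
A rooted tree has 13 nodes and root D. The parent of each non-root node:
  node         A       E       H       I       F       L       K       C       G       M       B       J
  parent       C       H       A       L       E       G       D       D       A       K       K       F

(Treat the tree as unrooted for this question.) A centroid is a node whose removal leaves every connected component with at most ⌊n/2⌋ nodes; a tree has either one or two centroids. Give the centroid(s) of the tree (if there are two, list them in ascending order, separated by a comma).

If A is removed the pieces have sizes 5, 4, 3, all ≤ ⌊13/2⌋ = 6.
No neighbour of A does as well, so A is the unique centroid.

A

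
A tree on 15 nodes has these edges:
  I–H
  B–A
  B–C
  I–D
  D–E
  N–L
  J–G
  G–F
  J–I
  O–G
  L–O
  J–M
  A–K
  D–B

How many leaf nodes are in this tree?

Exactly 7 nodes have a single neighbour: C, E, F, H, K, M, N.

7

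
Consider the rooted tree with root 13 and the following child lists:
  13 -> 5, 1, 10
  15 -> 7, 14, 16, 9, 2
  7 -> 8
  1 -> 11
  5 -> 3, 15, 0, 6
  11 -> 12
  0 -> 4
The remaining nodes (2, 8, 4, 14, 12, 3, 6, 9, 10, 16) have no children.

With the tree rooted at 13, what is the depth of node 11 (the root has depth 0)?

Path from 13 to 11: 13 → 1 → 11, which has 2 edges.

2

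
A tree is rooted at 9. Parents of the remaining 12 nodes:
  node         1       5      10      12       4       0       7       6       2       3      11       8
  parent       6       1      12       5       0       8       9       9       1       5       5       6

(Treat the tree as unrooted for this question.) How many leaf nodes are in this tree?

6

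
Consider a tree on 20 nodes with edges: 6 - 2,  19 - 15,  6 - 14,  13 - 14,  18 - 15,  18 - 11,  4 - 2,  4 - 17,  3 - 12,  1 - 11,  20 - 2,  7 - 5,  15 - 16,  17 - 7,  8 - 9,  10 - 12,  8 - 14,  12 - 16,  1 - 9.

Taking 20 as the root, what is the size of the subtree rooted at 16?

4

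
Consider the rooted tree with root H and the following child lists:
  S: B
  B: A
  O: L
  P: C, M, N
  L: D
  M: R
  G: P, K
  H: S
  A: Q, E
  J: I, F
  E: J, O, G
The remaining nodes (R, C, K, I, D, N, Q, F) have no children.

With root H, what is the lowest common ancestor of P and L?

E

Path P→root: P G E A B S H; path L→root: L O E A B S H.
First common node: E.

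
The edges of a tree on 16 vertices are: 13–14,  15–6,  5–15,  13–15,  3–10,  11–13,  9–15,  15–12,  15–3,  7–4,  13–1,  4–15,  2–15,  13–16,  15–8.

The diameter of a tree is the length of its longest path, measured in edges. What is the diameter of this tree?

4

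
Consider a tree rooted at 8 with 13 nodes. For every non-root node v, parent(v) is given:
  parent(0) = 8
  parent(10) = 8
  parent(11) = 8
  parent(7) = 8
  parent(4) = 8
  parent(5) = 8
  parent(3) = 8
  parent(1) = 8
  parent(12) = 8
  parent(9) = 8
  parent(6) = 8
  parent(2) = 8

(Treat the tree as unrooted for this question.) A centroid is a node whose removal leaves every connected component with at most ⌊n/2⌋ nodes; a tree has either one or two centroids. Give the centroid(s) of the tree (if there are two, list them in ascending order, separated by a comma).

8

Removing 8 splits the tree into components of sizes 1, 1, 1, 1, 1, 1, 1, 1, 1, 1, 1, 1; the largest is 1 ≤ ⌊13/2⌋ = 6.
Every other node leaves some component of size > 6, so the centroid is unique.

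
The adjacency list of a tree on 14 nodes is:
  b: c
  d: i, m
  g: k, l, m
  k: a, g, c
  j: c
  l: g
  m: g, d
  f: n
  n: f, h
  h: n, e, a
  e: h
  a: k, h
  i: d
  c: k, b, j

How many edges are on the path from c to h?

3

c – k – a – h: 3 edges.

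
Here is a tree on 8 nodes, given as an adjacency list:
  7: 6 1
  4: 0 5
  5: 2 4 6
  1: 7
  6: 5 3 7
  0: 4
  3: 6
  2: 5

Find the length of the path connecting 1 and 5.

3

1 – 7 – 6 – 5: 3 edges.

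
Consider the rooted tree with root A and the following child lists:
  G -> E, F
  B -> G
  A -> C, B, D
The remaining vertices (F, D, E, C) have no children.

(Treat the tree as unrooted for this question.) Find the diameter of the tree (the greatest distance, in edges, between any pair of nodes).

4

A longest path is F–G–B–A–C, with 4 edges.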